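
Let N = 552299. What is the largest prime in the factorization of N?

59

552299 = 11 · 50209
50209 = 23 · 2183
2183 = 37 · 59
59 is prime.
So 552299 = 11 · 23 · 37 · 59; the largest prime factor is 59.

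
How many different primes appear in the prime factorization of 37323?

37323 = 3^2 · 4147
4147 = 11 · 377
377 = 13 · 29
37323 = 3^2 · 11 · 13 · 29, which has 4 distinct prime factors.

4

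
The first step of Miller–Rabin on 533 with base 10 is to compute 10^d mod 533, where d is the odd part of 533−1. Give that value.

426

533 − 1 = 532 = 2^2 · 133, so d = 133.
10^1 ≡ 10 (mod 533)
10^2 ≡ 10^2 = 100 ≡ 100 (mod 533)
10^4 ≡ 100^2 = 10000 ≡ 406 (mod 533)
10^8 ≡ 406^2 = 164836 ≡ 139 (mod 533)
10^16 ≡ 139^2 = 19321 ≡ 133 (mod 533)
10^32 ≡ 133^2 = 17689 ≡ 100 (mod 533)
10^64 ≡ 100^2 = 10000 ≡ 406 (mod 533)
10^128 ≡ 406^2 = 164836 ≡ 139 (mod 533)
133 = 128 + 4 + 1 in binary powers of 2.
So 10^133 ≡ 139 · 406 · 10 ≡ 426 (mod 533).
Squaring chain: 426 → 256; never reaches −1, so base 10 is a Miller–Rabin witness that 533 is composite.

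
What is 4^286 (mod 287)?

4^1 ≡ 4 (mod 287)
4^2 ≡ 4^2 = 16 ≡ 16 (mod 287)
4^4 ≡ 16^2 = 256 ≡ 256 (mod 287)
4^8 ≡ 256^2 = 65536 ≡ 100 (mod 287)
4^16 ≡ 100^2 = 10000 ≡ 242 (mod 287)
4^32 ≡ 242^2 = 58564 ≡ 16 (mod 287)
4^64 ≡ 16^2 = 256 ≡ 256 (mod 287)
4^128 ≡ 256^2 = 65536 ≡ 100 (mod 287)
4^256 ≡ 100^2 = 10000 ≡ 242 (mod 287)
286 = 256 + 16 + 8 + 4 + 2 in binary powers of 2.
So 4^286 ≡ 242 · 242 · 100 · 256 · 16 ≡ 242 (mod 287).
Since 242 ≠ 1, base 4 is a Fermat witness: 287 is composite.

242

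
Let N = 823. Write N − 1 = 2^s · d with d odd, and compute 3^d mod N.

823 − 1 = 822 = 2^1 · 411, so d = 411.
3^1 ≡ 3 (mod 823)
3^2 ≡ 3^2 = 9 ≡ 9 (mod 823)
3^4 ≡ 9^2 = 81 ≡ 81 (mod 823)
3^8 ≡ 81^2 = 6561 ≡ 800 (mod 823)
3^16 ≡ 800^2 = 640000 ≡ 529 (mod 823)
3^32 ≡ 529^2 = 279841 ≡ 21 (mod 823)
3^64 ≡ 21^2 = 441 ≡ 441 (mod 823)
3^128 ≡ 441^2 = 194481 ≡ 253 (mod 823)
3^256 ≡ 253^2 = 64009 ≡ 638 (mod 823)
411 = 256 + 128 + 16 + 8 + 2 + 1 in binary powers of 2.
So 3^411 ≡ 638 · 253 · 529 · 800 · 9 · 3 ≡ 822 (mod 823).
Since 3^d ≡ 822 (mod 823), base 3 does not prove 823 composite.

822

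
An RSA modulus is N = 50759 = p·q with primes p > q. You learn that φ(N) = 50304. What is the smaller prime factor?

193

φ(n) = (p−1)(q−1) = n − (p+q) + 1, so p + q = 50759 − 50304 + 1 = 456.
p and q are the roots of t² − 456t + 50759 = 0.
Discriminant: 456² − 4·50759 = 207936 − 203036 = 4900; √4900 = 70.
q = (456 − 70)/2 = 193, p = (456 + 70)/2 = 263.
Check: 193 · 263 = 50759.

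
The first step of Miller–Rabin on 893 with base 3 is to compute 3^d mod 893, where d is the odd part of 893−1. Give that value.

893 − 1 = 892 = 2^2 · 223, so d = 223.
3^1 ≡ 3 (mod 893)
3^2 ≡ 3^2 = 9 ≡ 9 (mod 893)
3^4 ≡ 9^2 = 81 ≡ 81 (mod 893)
3^8 ≡ 81^2 = 6561 ≡ 310 (mod 893)
3^16 ≡ 310^2 = 96100 ≡ 549 (mod 893)
3^32 ≡ 549^2 = 301401 ≡ 460 (mod 893)
3^64 ≡ 460^2 = 211600 ≡ 852 (mod 893)
3^128 ≡ 852^2 = 725904 ≡ 788 (mod 893)
223 = 128 + 64 + 16 + 8 + 4 + 2 + 1 in binary powers of 2.
So 3^223 ≡ 788 · 852 · 549 · 310 · 81 · 9 · 3 ≡ 173 (mod 893).
Squaring chain: 173 → 460; never reaches −1, so base 3 is a Miller–Rabin witness that 893 is composite.

173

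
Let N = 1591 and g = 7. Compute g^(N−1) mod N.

7^1 ≡ 7 (mod 1591)
7^2 ≡ 7^2 = 49 ≡ 49 (mod 1591)
7^4 ≡ 49^2 = 2401 ≡ 810 (mod 1591)
7^8 ≡ 810^2 = 656100 ≡ 608 (mod 1591)
7^16 ≡ 608^2 = 369664 ≡ 552 (mod 1591)
7^32 ≡ 552^2 = 304704 ≡ 823 (mod 1591)
7^64 ≡ 823^2 = 677329 ≡ 1154 (mod 1591)
7^128 ≡ 1154^2 = 1331716 ≡ 49 (mod 1591)
7^256 ≡ 49^2 = 2401 ≡ 810 (mod 1591)
7^512 ≡ 810^2 = 656100 ≡ 608 (mod 1591)
7^1024 ≡ 608^2 = 369664 ≡ 552 (mod 1591)
1590 = 1024 + 512 + 32 + 16 + 4 + 2 in binary powers of 2.
So 7^1590 ≡ 552 · 608 · 823 · 552 · 810 · 49 ≡ 1506 (mod 1591).
Since 1506 ≠ 1, base 7 is a Fermat witness: 1591 is composite.

1506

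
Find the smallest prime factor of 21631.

21631 is odd.
Digit sum 13, not divisible by 3.
Ends in 1: not divisible by 5.
7: 21631 = 7·3090 + 1
11: 21631 = 11·1966 + 5
13: 21631 = 13·1663 + 12
17: 21631 = 17·1272 + 7
19: 21631 = 19·1138 + 9
23: 21631 = 23·940 + 11
29: 21631 = 29·745 + 26
31: 21631 = 31·697 + 24
37: 21631 = 37·584 + 23
41: 21631 = 41·527 + 24
43: 21631 = 43·503 + 2
47: 21631 = 47·460 + 11
53: 21631 = 53·408 + 7
59: 21631 = 59·366 + 37
61: 21631 = 61·354 + 37
67: 21631 = 67·322 + 57
71: 21631 = 71·304 + 47
73: 21631 = 73·296 + 23
79: 21631 = 79·273 + 64
83: 21631 = 83·260 + 51
89: 21631 = 89·243 + 4
97: 21631 = 97·223

97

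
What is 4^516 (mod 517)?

4^1 ≡ 4 (mod 517)
4^2 ≡ 4^2 = 16 ≡ 16 (mod 517)
4^4 ≡ 16^2 = 256 ≡ 256 (mod 517)
4^8 ≡ 256^2 = 65536 ≡ 394 (mod 517)
4^16 ≡ 394^2 = 155236 ≡ 136 (mod 517)
4^32 ≡ 136^2 = 18496 ≡ 401 (mod 517)
4^64 ≡ 401^2 = 160801 ≡ 14 (mod 517)
4^128 ≡ 14^2 = 196 ≡ 196 (mod 517)
4^256 ≡ 196^2 = 38416 ≡ 158 (mod 517)
4^512 ≡ 158^2 = 24964 ≡ 148 (mod 517)
516 = 512 + 4 in binary powers of 2.
So 4^516 ≡ 148 · 256 ≡ 147 (mod 517).
Since 147 ≠ 1, base 4 is a Fermat witness: 517 is composite.

147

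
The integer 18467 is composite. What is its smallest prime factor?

18467 is odd.
Digit sum 26, not divisible by 3.
Ends in 7: not divisible by 5.
7: 18467 = 7·2638 + 1
11: 18467 = 11·1678 + 9
13: 18467 = 13·1420 + 7
17: 18467 = 17·1086 + 5
19: 18467 = 19·971 + 18
23: 18467 = 23·802 + 21
29: 18467 = 29·636 + 23
31: 18467 = 31·595 + 22
37: 18467 = 37·499 + 4
41: 18467 = 41·450 + 17
43: 18467 = 43·429 + 20
47: 18467 = 47·392 + 43
53: 18467 = 53·348 + 23
59: 18467 = 59·313

59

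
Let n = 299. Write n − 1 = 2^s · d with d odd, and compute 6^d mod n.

288

299 − 1 = 298 = 2^1 · 149, so d = 149.
6^1 ≡ 6 (mod 299)
6^2 ≡ 6^2 = 36 ≡ 36 (mod 299)
6^4 ≡ 36^2 = 1296 ≡ 100 (mod 299)
6^8 ≡ 100^2 = 10000 ≡ 133 (mod 299)
6^16 ≡ 133^2 = 17689 ≡ 48 (mod 299)
6^32 ≡ 48^2 = 2304 ≡ 211 (mod 299)
6^64 ≡ 211^2 = 44521 ≡ 269 (mod 299)
6^128 ≡ 269^2 = 72361 ≡ 3 (mod 299)
149 = 128 + 16 + 4 + 1 in binary powers of 2.
So 6^149 ≡ 3 · 48 · 100 · 6 ≡ 288 (mod 299).
Squaring chain: 288; never reaches −1, so base 6 is a Miller–Rabin witness that 299 is composite.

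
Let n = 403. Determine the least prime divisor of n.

403 is odd.
Digit sum 7, not divisible by 3.
Ends in 3: not divisible by 5.
7: 403 = 7·57 + 4
11: 403 = 11·36 + 7
13: 403 = 13·31

13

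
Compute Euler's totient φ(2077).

Factor: 2077 = 31 · 67.
φ(2077) = (31−1) · (67−1) = 30 · 66 = 1980.

1980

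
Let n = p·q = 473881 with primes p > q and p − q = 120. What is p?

751

Since p = q + 120, we have 473881 = q(q + 120), so q² + 120q − 473881 = 0.
Discriminant: 120² + 4·473881 = 14400 + 1895524 = 1909924; √1909924 = 1382.
q = (−120 + 1382)/2 = 631, and p = q + 120 = 751.
Check: 631 · 751 = 473881.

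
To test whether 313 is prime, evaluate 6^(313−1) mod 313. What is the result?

1

6^1 ≡ 6 (mod 313)
6^2 ≡ 6^2 = 36 ≡ 36 (mod 313)
6^4 ≡ 36^2 = 1296 ≡ 44 (mod 313)
6^8 ≡ 44^2 = 1936 ≡ 58 (mod 313)
6^16 ≡ 58^2 = 3364 ≡ 234 (mod 313)
6^32 ≡ 234^2 = 54756 ≡ 294 (mod 313)
6^64 ≡ 294^2 = 86436 ≡ 48 (mod 313)
6^128 ≡ 48^2 = 2304 ≡ 113 (mod 313)
6^256 ≡ 113^2 = 12769 ≡ 249 (mod 313)
312 = 256 + 32 + 16 + 8 in binary powers of 2.
So 6^312 ≡ 249 · 294 · 234 · 58 ≡ 1 (mod 313).
Since the result is 1, base 6 gives no evidence that 313 is composite.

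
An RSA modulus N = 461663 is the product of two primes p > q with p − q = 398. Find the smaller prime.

Since p = q + 398, we have 461663 = q(q + 398), so q² + 398q − 461663 = 0.
Discriminant: 398² + 4·461663 = 158404 + 1846652 = 2005056; √2005056 = 1416.
q = (−398 + 1416)/2 = 509, and p = q + 398 = 907.
Check: 509 · 907 = 461663.

509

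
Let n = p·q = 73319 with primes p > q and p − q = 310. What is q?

Since p = q + 310, we have 73319 = q(q + 310), so q² + 310q − 73319 = 0.
Discriminant: 310² + 4·73319 = 96100 + 293276 = 389376; √389376 = 624.
q = (−310 + 624)/2 = 157, and p = q + 310 = 467.
Check: 157 · 467 = 73319.

157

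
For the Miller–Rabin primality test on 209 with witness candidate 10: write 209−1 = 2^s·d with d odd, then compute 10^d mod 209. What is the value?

209 − 1 = 208 = 2^4 · 13, so d = 13.
10^1 ≡ 10 (mod 209)
10^2 ≡ 10^2 = 100 ≡ 100 (mod 209)
10^4 ≡ 100^2 = 10000 ≡ 177 (mod 209)
10^8 ≡ 177^2 = 31329 ≡ 188 (mod 209)
13 = 8 + 4 + 1 in binary powers of 2.
So 10^13 ≡ 188 · 177 · 10 ≡ 32 (mod 209).
Squaring chain: 32 → 188 → 23 → 111; never reaches −1, so base 10 is a Miller–Rabin witness that 209 is composite.

32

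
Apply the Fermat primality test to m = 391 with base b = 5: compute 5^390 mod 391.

5^1 ≡ 5 (mod 391)
5^2 ≡ 5^2 = 25 ≡ 25 (mod 391)
5^4 ≡ 25^2 = 625 ≡ 234 (mod 391)
5^8 ≡ 234^2 = 54756 ≡ 16 (mod 391)
5^16 ≡ 16^2 = 256 ≡ 256 (mod 391)
5^32 ≡ 256^2 = 65536 ≡ 239 (mod 391)
5^64 ≡ 239^2 = 57121 ≡ 35 (mod 391)
5^128 ≡ 35^2 = 1225 ≡ 52 (mod 391)
5^256 ≡ 52^2 = 2704 ≡ 358 (mod 391)
390 = 256 + 128 + 4 + 2 in binary powers of 2.
So 5^390 ≡ 358 · 52 · 234 · 25 ≡ 325 (mod 391).
Since 325 ≠ 1, base 5 is a Fermat witness: 391 is composite.

325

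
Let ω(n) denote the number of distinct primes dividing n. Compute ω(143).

143 = 11 · 13
143 = 11 · 13, which has 2 distinct prime factors.

2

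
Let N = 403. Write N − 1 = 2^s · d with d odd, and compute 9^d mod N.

403 − 1 = 402 = 2^1 · 201, so d = 201.
9^1 ≡ 9 (mod 403)
9^2 ≡ 9^2 = 81 ≡ 81 (mod 403)
9^4 ≡ 81^2 = 6561 ≡ 113 (mod 403)
9^8 ≡ 113^2 = 12769 ≡ 276 (mod 403)
9^16 ≡ 276^2 = 76176 ≡ 9 (mod 403)
9^32 ≡ 9^2 = 81 ≡ 81 (mod 403)
9^64 ≡ 81^2 = 6561 ≡ 113 (mod 403)
9^128 ≡ 113^2 = 12769 ≡ 276 (mod 403)
201 = 128 + 64 + 8 + 1 in binary powers of 2.
So 9^201 ≡ 276 · 113 · 276 · 9 ≡ 287 (mod 403).
Squaring chain: 287; never reaches −1, so base 9 is a Miller–Rabin witness that 403 is composite.

287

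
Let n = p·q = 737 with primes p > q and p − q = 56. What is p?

Since p = q + 56, we have 737 = q(q + 56), so q² + 56q − 737 = 0.
Discriminant: 56² + 4·737 = 3136 + 2948 = 6084; √6084 = 78.
q = (−56 + 78)/2 = 11, and p = q + 56 = 67.
Check: 11 · 67 = 737.

67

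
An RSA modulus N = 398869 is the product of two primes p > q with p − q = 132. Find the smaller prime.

569

Since p = q + 132, we have 398869 = q(q + 132), so q² + 132q − 398869 = 0.
Discriminant: 132² + 4·398869 = 17424 + 1595476 = 1612900; √1612900 = 1270.
q = (−132 + 1270)/2 = 569, and p = q + 132 = 701.
Check: 569 · 701 = 398869.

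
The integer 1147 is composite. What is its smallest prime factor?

31

1147 is odd.
Digit sum 13, not divisible by 3.
Ends in 7: not divisible by 5.
7: 1147 = 7·163 + 6
11: 1147 = 11·104 + 3
13: 1147 = 13·88 + 3
17: 1147 = 17·67 + 8
19: 1147 = 19·60 + 7
23: 1147 = 23·49 + 20
29: 1147 = 29·39 + 16
31: 1147 = 31·37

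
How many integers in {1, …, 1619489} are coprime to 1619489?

1573200

Factor: 1619489 = 61 · 139 · 191.
φ(1619489) = (61−1) · (139−1) · (191−1) = 60 · 138 · 190 = 1573200.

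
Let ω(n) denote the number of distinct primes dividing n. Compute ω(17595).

4

17595 = 3^2 · 1955
1955 = 5 · 391
391 = 17 · 23
17595 = 3^2 · 5 · 17 · 23, which has 4 distinct prime factors.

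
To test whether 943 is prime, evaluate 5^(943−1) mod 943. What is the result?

5^1 ≡ 5 (mod 943)
5^2 ≡ 5^2 = 25 ≡ 25 (mod 943)
5^4 ≡ 25^2 = 625 ≡ 625 (mod 943)
5^8 ≡ 625^2 = 390625 ≡ 223 (mod 943)
5^16 ≡ 223^2 = 49729 ≡ 693 (mod 943)
5^32 ≡ 693^2 = 480249 ≡ 262 (mod 943)
5^64 ≡ 262^2 = 68644 ≡ 748 (mod 943)
5^128 ≡ 748^2 = 559504 ≡ 305 (mod 943)
5^256 ≡ 305^2 = 93025 ≡ 611 (mod 943)
5^512 ≡ 611^2 = 373321 ≡ 836 (mod 943)
942 = 512 + 256 + 128 + 32 + 8 + 4 + 2 in binary powers of 2.
So 5^942 ≡ 836 · 611 · 305 · 262 · 223 · 625 · 25 ≡ 558 (mod 943).
Since 558 ≠ 1, base 5 is a Fermat witness: 943 is composite.

558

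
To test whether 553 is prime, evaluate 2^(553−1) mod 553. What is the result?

2^1 ≡ 2 (mod 553)
2^2 ≡ 2^2 = 4 ≡ 4 (mod 553)
2^4 ≡ 4^2 = 16 ≡ 16 (mod 553)
2^8 ≡ 16^2 = 256 ≡ 256 (mod 553)
2^16 ≡ 256^2 = 65536 ≡ 282 (mod 553)
2^32 ≡ 282^2 = 79524 ≡ 445 (mod 553)
2^64 ≡ 445^2 = 198025 ≡ 51 (mod 553)
2^128 ≡ 51^2 = 2601 ≡ 389 (mod 553)
2^256 ≡ 389^2 = 151321 ≡ 352 (mod 553)
2^512 ≡ 352^2 = 123904 ≡ 32 (mod 553)
552 = 512 + 32 + 8 in binary powers of 2.
So 2^552 ≡ 32 · 445 · 256 ≡ 64 (mod 553).
Since 64 ≠ 1, base 2 is a Fermat witness: 553 is composite.

64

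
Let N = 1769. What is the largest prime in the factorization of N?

61

1769 = 29 · 61
61 is prime.
So 1769 = 29 · 61; the largest prime factor is 61.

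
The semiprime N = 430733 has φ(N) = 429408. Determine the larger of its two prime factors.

757

φ(n) = (p−1)(q−1) = n − (p+q) + 1, so p + q = 430733 − 429408 + 1 = 1326.
p and q are the roots of t² − 1326t + 430733 = 0.
Discriminant: 1326² − 4·430733 = 1758276 − 1722932 = 35344; √35344 = 188.
q = (1326 − 188)/2 = 569, p = (1326 + 188)/2 = 757.
Check: 569 · 757 = 430733.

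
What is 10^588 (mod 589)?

349

10^1 ≡ 10 (mod 589)
10^2 ≡ 10^2 = 100 ≡ 100 (mod 589)
10^4 ≡ 100^2 = 10000 ≡ 576 (mod 589)
10^8 ≡ 576^2 = 331776 ≡ 169 (mod 589)
10^16 ≡ 169^2 = 28561 ≡ 289 (mod 589)
10^32 ≡ 289^2 = 83521 ≡ 472 (mod 589)
10^64 ≡ 472^2 = 222784 ≡ 142 (mod 589)
10^128 ≡ 142^2 = 20164 ≡ 138 (mod 589)
10^256 ≡ 138^2 = 19044 ≡ 196 (mod 589)
10^512 ≡ 196^2 = 38416 ≡ 131 (mod 589)
588 = 512 + 64 + 8 + 4 in binary powers of 2.
So 10^588 ≡ 131 · 142 · 169 · 576 ≡ 349 (mod 589).
Since 349 ≠ 1, base 10 is a Fermat witness: 589 is composite.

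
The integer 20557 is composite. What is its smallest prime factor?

20557 is odd.
Digit sum 19, not divisible by 3.
Ends in 7: not divisible by 5.
7: 20557 = 7·2936 + 5
11: 20557 = 11·1868 + 9
13: 20557 = 13·1581 + 4
17: 20557 = 17·1209 + 4
19: 20557 = 19·1081 + 18
23: 20557 = 23·893 + 18
29: 20557 = 29·708 + 25
31: 20557 = 31·663 + 4
37: 20557 = 37·555 + 22
41: 20557 = 41·501 + 16
43: 20557 = 43·478 + 3
47: 20557 = 47·437 + 18
53: 20557 = 53·387 + 46
59: 20557 = 59·348 + 25
61: 20557 = 61·337

61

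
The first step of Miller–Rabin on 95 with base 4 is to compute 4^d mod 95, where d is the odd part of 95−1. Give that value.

54

95 − 1 = 94 = 2^1 · 47, so d = 47.
4^1 ≡ 4 (mod 95)
4^2 ≡ 4^2 = 16 ≡ 16 (mod 95)
4^4 ≡ 16^2 = 256 ≡ 66 (mod 95)
4^8 ≡ 66^2 = 4356 ≡ 81 (mod 95)
4^16 ≡ 81^2 = 6561 ≡ 6 (mod 95)
4^32 ≡ 6^2 = 36 ≡ 36 (mod 95)
47 = 32 + 8 + 4 + 2 + 1 in binary powers of 2.
So 4^47 ≡ 36 · 81 · 66 · 16 · 4 ≡ 54 (mod 95).
Squaring chain: 54; never reaches −1, so base 4 is a Miller–Rabin witness that 95 is composite.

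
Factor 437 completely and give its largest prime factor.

437 = 19 · 23
23 is prime.
So 437 = 19 · 23; the largest prime factor is 23.

23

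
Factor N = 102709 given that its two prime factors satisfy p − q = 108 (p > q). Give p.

Since p = q + 108, we have 102709 = q(q + 108), so q² + 108q − 102709 = 0.
Discriminant: 108² + 4·102709 = 11664 + 410836 = 422500; √422500 = 650.
q = (−108 + 650)/2 = 271, and p = q + 108 = 379.
Check: 271 · 379 = 102709.

379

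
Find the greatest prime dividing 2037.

2037 = 3 · 679
679 = 7 · 97
97 is prime.
So 2037 = 3 · 7 · 97; the largest prime factor is 97.

97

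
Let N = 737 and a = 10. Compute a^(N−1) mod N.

23

10^1 ≡ 10 (mod 737)
10^2 ≡ 10^2 = 100 ≡ 100 (mod 737)
10^4 ≡ 100^2 = 10000 ≡ 419 (mod 737)
10^8 ≡ 419^2 = 175561 ≡ 155 (mod 737)
10^16 ≡ 155^2 = 24025 ≡ 441 (mod 737)
10^32 ≡ 441^2 = 194481 ≡ 650 (mod 737)
10^64 ≡ 650^2 = 422500 ≡ 199 (mod 737)
10^128 ≡ 199^2 = 39601 ≡ 540 (mod 737)
10^256 ≡ 540^2 = 291600 ≡ 485 (mod 737)
10^512 ≡ 485^2 = 235225 ≡ 122 (mod 737)
736 = 512 + 128 + 64 + 32 in binary powers of 2.
So 10^736 ≡ 122 · 540 · 199 · 650 ≡ 23 (mod 737).
Since 23 ≠ 1, base 10 is a Fermat witness: 737 is composite.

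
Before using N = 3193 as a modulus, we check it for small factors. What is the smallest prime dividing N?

3193 is odd.
Digit sum 16, not divisible by 3.
Ends in 3: not divisible by 5.
7: 3193 = 7·456 + 1
11: 3193 = 11·290 + 3
13: 3193 = 13·245 + 8
17: 3193 = 17·187 + 14
19: 3193 = 19·168 + 1
23: 3193 = 23·138 + 19
29: 3193 = 29·110 + 3
31: 3193 = 31·103

31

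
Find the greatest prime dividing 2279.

53

2279 = 43 · 53
53 is prime.
So 2279 = 43 · 53; the largest prime factor is 53.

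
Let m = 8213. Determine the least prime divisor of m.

8213 is odd.
Digit sum 14, not divisible by 3.
Ends in 3: not divisible by 5.
7: 8213 = 7·1173 + 2
11: 8213 = 11·746 + 7
13: 8213 = 13·631 + 10
17: 8213 = 17·483 + 2
19: 8213 = 19·432 + 5
23: 8213 = 23·357 + 2
29: 8213 = 29·283 + 6
31: 8213 = 31·264 + 29
37: 8213 = 37·221 + 36
41: 8213 = 41·200 + 13
43: 8213 = 43·191

43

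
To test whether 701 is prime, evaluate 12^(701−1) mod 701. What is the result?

12^1 ≡ 12 (mod 701)
12^2 ≡ 12^2 = 144 ≡ 144 (mod 701)
12^4 ≡ 144^2 = 20736 ≡ 407 (mod 701)
12^8 ≡ 407^2 = 165649 ≡ 213 (mod 701)
12^16 ≡ 213^2 = 45369 ≡ 505 (mod 701)
12^32 ≡ 505^2 = 255025 ≡ 562 (mod 701)
12^64 ≡ 562^2 = 315844 ≡ 394 (mod 701)
12^128 ≡ 394^2 = 155236 ≡ 315 (mod 701)
12^256 ≡ 315^2 = 99225 ≡ 384 (mod 701)
12^512 ≡ 384^2 = 147456 ≡ 246 (mod 701)
700 = 512 + 128 + 32 + 16 + 8 + 4 in binary powers of 2.
So 12^700 ≡ 246 · 315 · 562 · 505 · 213 · 407 ≡ 1 (mod 701).
Since the result is 1, base 12 gives no evidence that 701 is composite.

1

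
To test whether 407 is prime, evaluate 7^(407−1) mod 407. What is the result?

7^1 ≡ 7 (mod 407)
7^2 ≡ 7^2 = 49 ≡ 49 (mod 407)
7^4 ≡ 49^2 = 2401 ≡ 366 (mod 407)
7^8 ≡ 366^2 = 133956 ≡ 53 (mod 407)
7^16 ≡ 53^2 = 2809 ≡ 367 (mod 407)
7^32 ≡ 367^2 = 134689 ≡ 379 (mod 407)
7^64 ≡ 379^2 = 143641 ≡ 377 (mod 407)
7^128 ≡ 377^2 = 142129 ≡ 86 (mod 407)
7^256 ≡ 86^2 = 7396 ≡ 70 (mod 407)
406 = 256 + 128 + 16 + 4 + 2 in binary powers of 2.
So 7^406 ≡ 70 · 86 · 367 · 366 · 49 ≡ 81 (mod 407).
Since 81 ≠ 1, base 7 is a Fermat witness: 407 is composite.

81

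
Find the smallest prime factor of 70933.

89

70933 is odd.
Digit sum 22, not divisible by 3.
Ends in 3: not divisible by 5.
7: 70933 = 7·10133 + 2
11: 70933 = 11·6448 + 5
13: 70933 = 13·5456 + 5
17: 70933 = 17·4172 + 9
19: 70933 = 19·3733 + 6
23: 70933 = 23·3084 + 1
29: 70933 = 29·2445 + 28
31: 70933 = 31·2288 + 5
37: 70933 = 37·1917 + 4
41: 70933 = 41·1730 + 3
43: 70933 = 43·1649 + 26
47: 70933 = 47·1509 + 10
53: 70933 = 53·1338 + 19
59: 70933 = 59·1202 + 15
61: 70933 = 61·1162 + 51
67: 70933 = 67·1058 + 47
71: 70933 = 71·999 + 4
73: 70933 = 73·971 + 50
79: 70933 = 79·897 + 70
83: 70933 = 83·854 + 51
89: 70933 = 89·797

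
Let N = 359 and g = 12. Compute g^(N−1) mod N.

1

12^1 ≡ 12 (mod 359)
12^2 ≡ 12^2 = 144 ≡ 144 (mod 359)
12^4 ≡ 144^2 = 20736 ≡ 273 (mod 359)
12^8 ≡ 273^2 = 74529 ≡ 216 (mod 359)
12^16 ≡ 216^2 = 46656 ≡ 345 (mod 359)
12^32 ≡ 345^2 = 119025 ≡ 196 (mod 359)
12^64 ≡ 196^2 = 38416 ≡ 3 (mod 359)
12^128 ≡ 3^2 = 9 ≡ 9 (mod 359)
12^256 ≡ 9^2 = 81 ≡ 81 (mod 359)
358 = 256 + 64 + 32 + 4 + 2 in binary powers of 2.
So 12^358 ≡ 81 · 3 · 196 · 273 · 144 ≡ 1 (mod 359).
Since the result is 1, base 12 gives no evidence that 359 is composite.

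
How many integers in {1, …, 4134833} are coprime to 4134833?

4057200

Factor: 4134833 = 139 · 151 · 197.
φ(4134833) = (139−1) · (151−1) · (197−1) = 138 · 150 · 196 = 4057200.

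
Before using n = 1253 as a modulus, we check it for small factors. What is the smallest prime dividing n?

7

1253 is odd.
Digit sum 11, not divisible by 3.
Ends in 3: not divisible by 5.
7: 1253 = 7·179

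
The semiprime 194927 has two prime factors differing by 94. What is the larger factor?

491

Since p = q + 94, we have 194927 = q(q + 94), so q² + 94q − 194927 = 0.
Discriminant: 94² + 4·194927 = 8836 + 779708 = 788544; √788544 = 888.
q = (−94 + 888)/2 = 397, and p = q + 94 = 491.
Check: 397 · 491 = 194927.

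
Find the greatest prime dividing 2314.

89

2314 = 2 · 1157
1157 = 13 · 89
89 is prime.
So 2314 = 2 · 13 · 89; the largest prime factor is 89.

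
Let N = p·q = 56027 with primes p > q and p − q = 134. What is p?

313

Since p = q + 134, we have 56027 = q(q + 134), so q² + 134q − 56027 = 0.
Discriminant: 134² + 4·56027 = 17956 + 224108 = 242064; √242064 = 492.
q = (−134 + 492)/2 = 179, and p = q + 134 = 313.
Check: 179 · 313 = 56027.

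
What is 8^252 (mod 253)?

8^1 ≡ 8 (mod 253)
8^2 ≡ 8^2 = 64 ≡ 64 (mod 253)
8^4 ≡ 64^2 = 4096 ≡ 48 (mod 253)
8^8 ≡ 48^2 = 2304 ≡ 27 (mod 253)
8^16 ≡ 27^2 = 729 ≡ 223 (mod 253)
8^32 ≡ 223^2 = 49729 ≡ 141 (mod 253)
8^64 ≡ 141^2 = 19881 ≡ 147 (mod 253)
8^128 ≡ 147^2 = 21609 ≡ 104 (mod 253)
252 = 128 + 64 + 32 + 16 + 8 + 4 in binary powers of 2.
So 8^252 ≡ 104 · 147 · 141 · 223 · 27 · 48 ≡ 141 (mod 253).
Since 141 ≠ 1, base 8 is a Fermat witness: 253 is composite.

141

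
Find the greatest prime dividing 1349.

1349 = 19 · 71
71 is prime.
So 1349 = 19 · 71; the largest prime factor is 71.

71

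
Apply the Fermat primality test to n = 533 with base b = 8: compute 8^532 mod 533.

469

8^1 ≡ 8 (mod 533)
8^2 ≡ 8^2 = 64 ≡ 64 (mod 533)
8^4 ≡ 64^2 = 4096 ≡ 365 (mod 533)
8^8 ≡ 365^2 = 133225 ≡ 508 (mod 533)
8^16 ≡ 508^2 = 258064 ≡ 92 (mod 533)
8^32 ≡ 92^2 = 8464 ≡ 469 (mod 533)
8^64 ≡ 469^2 = 219961 ≡ 365 (mod 533)
8^128 ≡ 365^2 = 133225 ≡ 508 (mod 533)
8^256 ≡ 508^2 = 258064 ≡ 92 (mod 533)
8^512 ≡ 92^2 = 8464 ≡ 469 (mod 533)
532 = 512 + 16 + 4 in binary powers of 2.
So 8^532 ≡ 469 · 92 · 365 ≡ 469 (mod 533).
Since 469 ≠ 1, base 8 is a Fermat witness: 533 is composite.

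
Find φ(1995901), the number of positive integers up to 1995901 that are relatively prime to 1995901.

1946352

Factor: 1995901 = 83 · 139 · 173.
φ(1995901) = (83−1) · (139−1) · (173−1) = 82 · 138 · 172 = 1946352.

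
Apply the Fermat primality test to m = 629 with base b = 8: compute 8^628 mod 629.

8^1 ≡ 8 (mod 629)
8^2 ≡ 8^2 = 64 ≡ 64 (mod 629)
8^4 ≡ 64^2 = 4096 ≡ 322 (mod 629)
8^8 ≡ 322^2 = 103684 ≡ 528 (mod 629)
8^16 ≡ 528^2 = 278784 ≡ 137 (mod 629)
8^32 ≡ 137^2 = 18769 ≡ 528 (mod 629)
8^64 ≡ 528^2 = 278784 ≡ 137 (mod 629)
8^128 ≡ 137^2 = 18769 ≡ 528 (mod 629)
8^256 ≡ 528^2 = 278784 ≡ 137 (mod 629)
8^512 ≡ 137^2 = 18769 ≡ 528 (mod 629)
628 = 512 + 64 + 32 + 16 + 4 in binary powers of 2.
So 8^628 ≡ 528 · 137 · 528 · 137 · 322 ≡ 322 (mod 629).
Since 322 ≠ 1, base 8 is a Fermat witness: 629 is composite.

322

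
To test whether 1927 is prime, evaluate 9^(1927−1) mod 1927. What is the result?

286

9^1 ≡ 9 (mod 1927)
9^2 ≡ 9^2 = 81 ≡ 81 (mod 1927)
9^4 ≡ 81^2 = 6561 ≡ 780 (mod 1927)
9^8 ≡ 780^2 = 608400 ≡ 1395 (mod 1927)
9^16 ≡ 1395^2 = 1946025 ≡ 1682 (mod 1927)
9^32 ≡ 1682^2 = 2829124 ≡ 288 (mod 1927)
9^64 ≡ 288^2 = 82944 ≡ 83 (mod 1927)
9^128 ≡ 83^2 = 6889 ≡ 1108 (mod 1927)
9^256 ≡ 1108^2 = 1227664 ≡ 165 (mod 1927)
9^512 ≡ 165^2 = 27225 ≡ 247 (mod 1927)
9^1024 ≡ 247^2 = 61009 ≡ 1272 (mod 1927)
1926 = 1024 + 512 + 256 + 128 + 4 + 2 in binary powers of 2.
So 9^1926 ≡ 1272 · 247 · 165 · 1108 · 780 · 81 ≡ 286 (mod 1927).
Since 286 ≠ 1, base 9 is a Fermat witness: 1927 is composite.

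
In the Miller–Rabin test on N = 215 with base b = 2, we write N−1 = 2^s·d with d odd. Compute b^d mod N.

168

215 − 1 = 214 = 2^1 · 107, so d = 107.
2^1 ≡ 2 (mod 215)
2^2 ≡ 2^2 = 4 ≡ 4 (mod 215)
2^4 ≡ 4^2 = 16 ≡ 16 (mod 215)
2^8 ≡ 16^2 = 256 ≡ 41 (mod 215)
2^16 ≡ 41^2 = 1681 ≡ 176 (mod 215)
2^32 ≡ 176^2 = 30976 ≡ 16 (mod 215)
2^64 ≡ 16^2 = 256 ≡ 41 (mod 215)
107 = 64 + 32 + 8 + 2 + 1 in binary powers of 2.
So 2^107 ≡ 41 · 16 · 41 · 4 · 2 ≡ 168 (mod 215).
Squaring chain: 168; never reaches −1, so base 2 is a Miller–Rabin witness that 215 is composite.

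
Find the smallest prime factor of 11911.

11911 is odd.
Digit sum 13, not divisible by 3.
Ends in 1: not divisible by 5.
7: 11911 = 7·1701 + 4
11: 11911 = 11·1082 + 9
13: 11911 = 13·916 + 3
17: 11911 = 17·700 + 11
19: 11911 = 19·626 + 17
23: 11911 = 23·517 + 20
29: 11911 = 29·410 + 21
31: 11911 = 31·384 + 7
37: 11911 = 37·321 + 34
41: 11911 = 41·290 + 21
43: 11911 = 43·277

43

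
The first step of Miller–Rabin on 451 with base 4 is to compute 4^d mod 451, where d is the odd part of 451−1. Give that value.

451 − 1 = 450 = 2^1 · 225, so d = 225.
4^1 ≡ 4 (mod 451)
4^2 ≡ 4^2 = 16 ≡ 16 (mod 451)
4^4 ≡ 16^2 = 256 ≡ 256 (mod 451)
4^8 ≡ 256^2 = 65536 ≡ 141 (mod 451)
4^16 ≡ 141^2 = 19881 ≡ 37 (mod 451)
4^32 ≡ 37^2 = 1369 ≡ 16 (mod 451)
4^64 ≡ 16^2 = 256 ≡ 256 (mod 451)
4^128 ≡ 256^2 = 65536 ≡ 141 (mod 451)
225 = 128 + 64 + 32 + 1 in binary powers of 2.
So 4^225 ≡ 141 · 256 · 16 · 4 ≡ 122 (mod 451).
Squaring chain: 122; never reaches −1, so base 4 is a Miller–Rabin witness that 451 is composite.

122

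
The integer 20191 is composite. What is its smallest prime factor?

61

20191 is odd.
Digit sum 13, not divisible by 3.
Ends in 1: not divisible by 5.
7: 20191 = 7·2884 + 3
11: 20191 = 11·1835 + 6
13: 20191 = 13·1553 + 2
17: 20191 = 17·1187 + 12
19: 20191 = 19·1062 + 13
23: 20191 = 23·877 + 20
29: 20191 = 29·696 + 7
31: 20191 = 31·651 + 10
37: 20191 = 37·545 + 26
41: 20191 = 41·492 + 19
43: 20191 = 43·469 + 24
47: 20191 = 47·429 + 28
53: 20191 = 53·380 + 51
59: 20191 = 59·342 + 13
61: 20191 = 61·331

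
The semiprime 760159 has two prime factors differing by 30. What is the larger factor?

887

Since p = q + 30, we have 760159 = q(q + 30), so q² + 30q − 760159 = 0.
Discriminant: 30² + 4·760159 = 900 + 3040636 = 3041536; √3041536 = 1744.
q = (−30 + 1744)/2 = 857, and p = q + 30 = 887.
Check: 857 · 887 = 760159.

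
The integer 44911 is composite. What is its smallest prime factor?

97

44911 is odd.
Digit sum 19, not divisible by 3.
Ends in 1: not divisible by 5.
7: 44911 = 7·6415 + 6
11: 44911 = 11·4082 + 9
13: 44911 = 13·3454 + 9
17: 44911 = 17·2641 + 14
19: 44911 = 19·2363 + 14
23: 44911 = 23·1952 + 15
29: 44911 = 29·1548 + 19
31: 44911 = 31·1448 + 23
37: 44911 = 37·1213 + 30
41: 44911 = 41·1095 + 16
43: 44911 = 43·1044 + 19
47: 44911 = 47·955 + 26
53: 44911 = 53·847 + 20
59: 44911 = 59·761 + 12
61: 44911 = 61·736 + 15
67: 44911 = 67·670 + 21
71: 44911 = 71·632 + 39
73: 44911 = 73·615 + 16
79: 44911 = 79·568 + 39
83: 44911 = 83·541 + 8
89: 44911 = 89·504 + 55
97: 44911 = 97·463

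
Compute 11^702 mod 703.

1

11^1 ≡ 11 (mod 703)
11^2 ≡ 11^2 = 121 ≡ 121 (mod 703)
11^4 ≡ 121^2 = 14641 ≡ 581 (mod 703)
11^8 ≡ 581^2 = 337561 ≡ 121 (mod 703)
11^16 ≡ 121^2 = 14641 ≡ 581 (mod 703)
11^32 ≡ 581^2 = 337561 ≡ 121 (mod 703)
11^64 ≡ 121^2 = 14641 ≡ 581 (mod 703)
11^128 ≡ 581^2 = 337561 ≡ 121 (mod 703)
11^256 ≡ 121^2 = 14641 ≡ 581 (mod 703)
11^512 ≡ 581^2 = 337561 ≡ 121 (mod 703)
702 = 512 + 128 + 32 + 16 + 8 + 4 + 2 in binary powers of 2.
So 11^702 ≡ 121 · 121 · 121 · 581 · 121 · 581 · 121 ≡ 1 (mod 703).
Since the result is 1, base 11 gives no evidence that 703 is composite.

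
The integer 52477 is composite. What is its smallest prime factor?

97

52477 is odd.
Digit sum 25, not divisible by 3.
Ends in 7: not divisible by 5.
7: 52477 = 7·7496 + 5
11: 52477 = 11·4770 + 7
13: 52477 = 13·4036 + 9
17: 52477 = 17·3086 + 15
19: 52477 = 19·2761 + 18
23: 52477 = 23·2281 + 14
29: 52477 = 29·1809 + 16
31: 52477 = 31·1692 + 25
37: 52477 = 37·1418 + 11
41: 52477 = 41·1279 + 38
43: 52477 = 43·1220 + 17
47: 52477 = 47·1116 + 25
53: 52477 = 53·990 + 7
59: 52477 = 59·889 + 26
61: 52477 = 61·860 + 17
67: 52477 = 67·783 + 16
71: 52477 = 71·739 + 8
73: 52477 = 73·718 + 63
79: 52477 = 79·664 + 21
83: 52477 = 83·632 + 21
89: 52477 = 89·589 + 56
97: 52477 = 97·541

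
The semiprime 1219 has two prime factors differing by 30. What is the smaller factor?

23

Since p = q + 30, we have 1219 = q(q + 30), so q² + 30q − 1219 = 0.
Discriminant: 30² + 4·1219 = 900 + 4876 = 5776; √5776 = 76.
q = (−30 + 76)/2 = 23, and p = q + 30 = 53.
Check: 23 · 53 = 1219.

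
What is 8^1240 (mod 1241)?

8^1 ≡ 8 (mod 1241)
8^2 ≡ 8^2 = 64 ≡ 64 (mod 1241)
8^4 ≡ 64^2 = 4096 ≡ 373 (mod 1241)
8^8 ≡ 373^2 = 139129 ≡ 137 (mod 1241)
8^16 ≡ 137^2 = 18769 ≡ 154 (mod 1241)
8^32 ≡ 154^2 = 23716 ≡ 137 (mod 1241)
8^64 ≡ 137^2 = 18769 ≡ 154 (mod 1241)
8^128 ≡ 154^2 = 23716 ≡ 137 (mod 1241)
8^256 ≡ 137^2 = 18769 ≡ 154 (mod 1241)
8^512 ≡ 154^2 = 23716 ≡ 137 (mod 1241)
8^1024 ≡ 137^2 = 18769 ≡ 154 (mod 1241)
1240 = 1024 + 128 + 64 + 16 + 8 in binary powers of 2.
So 8^1240 ≡ 154 · 137 · 154 · 154 · 137 ≡ 154 (mod 1241).
Since 154 ≠ 1, base 8 is a Fermat witness: 1241 is composite.

154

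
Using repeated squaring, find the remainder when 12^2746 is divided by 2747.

2137

12^1 ≡ 12 (mod 2747)
12^2 ≡ 12^2 = 144 ≡ 144 (mod 2747)
12^4 ≡ 144^2 = 20736 ≡ 1507 (mod 2747)
12^8 ≡ 1507^2 = 2271049 ≡ 2027 (mod 2747)
12^16 ≡ 2027^2 = 4108729 ≡ 1964 (mod 2747)
12^32 ≡ 1964^2 = 3857296 ≡ 508 (mod 2747)
12^64 ≡ 508^2 = 258064 ≡ 2593 (mod 2747)
12^128 ≡ 2593^2 = 6723649 ≡ 1740 (mod 2747)
12^256 ≡ 1740^2 = 3027600 ≡ 406 (mod 2747)
12^512 ≡ 406^2 = 164836 ≡ 16 (mod 2747)
12^1024 ≡ 16^2 = 256 ≡ 256 (mod 2747)
12^2048 ≡ 256^2 = 65536 ≡ 2355 (mod 2747)
2746 = 2048 + 512 + 128 + 32 + 16 + 8 + 2 in binary powers of 2.
So 12^2746 ≡ 2355 · 16 · 1740 · 508 · 1964 · 2027 · 144 ≡ 2137 (mod 2747).
Since 2137 ≠ 1, base 12 is a Fermat witness: 2747 is composite.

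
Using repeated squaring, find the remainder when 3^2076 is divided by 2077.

3^1 ≡ 3 (mod 2077)
3^2 ≡ 3^2 = 9 ≡ 9 (mod 2077)
3^4 ≡ 9^2 = 81 ≡ 81 (mod 2077)
3^8 ≡ 81^2 = 6561 ≡ 330 (mod 2077)
3^16 ≡ 330^2 = 108900 ≡ 896 (mod 2077)
3^32 ≡ 896^2 = 802816 ≡ 1094 (mod 2077)
3^64 ≡ 1094^2 = 1196836 ≡ 484 (mod 2077)
3^128 ≡ 484^2 = 234256 ≡ 1632 (mod 2077)
3^256 ≡ 1632^2 = 2663424 ≡ 710 (mod 2077)
3^512 ≡ 710^2 = 504100 ≡ 1466 (mod 2077)
3^1024 ≡ 1466^2 = 2149156 ≡ 1538 (mod 2077)
3^2048 ≡ 1538^2 = 2365444 ≡ 1818 (mod 2077)
2076 = 2048 + 16 + 8 + 4 in binary powers of 2.
So 3^2076 ≡ 1818 · 896 · 330 · 81 ≡ 1938 (mod 2077).
Since 1938 ≠ 1, base 3 is a Fermat witness: 2077 is composite.

1938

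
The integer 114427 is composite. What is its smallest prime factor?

114427 is odd.
Digit sum 19, not divisible by 3.
Ends in 7: not divisible by 5.
7: 114427 = 7·16346 + 5
11: 114427 = 11·10402 + 5
13: 114427 = 13·8802 + 1
17: 114427 = 17·6731

17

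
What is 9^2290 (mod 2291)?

426

9^1 ≡ 9 (mod 2291)
9^2 ≡ 9^2 = 81 ≡ 81 (mod 2291)
9^4 ≡ 81^2 = 6561 ≡ 1979 (mod 2291)
9^8 ≡ 1979^2 = 3916441 ≡ 1122 (mod 2291)
9^16 ≡ 1122^2 = 1258884 ≡ 1125 (mod 2291)
9^32 ≡ 1125^2 = 1265625 ≡ 993 (mod 2291)
9^64 ≡ 993^2 = 986049 ≡ 919 (mod 2291)
9^128 ≡ 919^2 = 844561 ≡ 1473 (mod 2291)
9^256 ≡ 1473^2 = 2169729 ≡ 152 (mod 2291)
9^512 ≡ 152^2 = 23104 ≡ 194 (mod 2291)
9^1024 ≡ 194^2 = 37636 ≡ 980 (mod 2291)
9^2048 ≡ 980^2 = 960400 ≡ 471 (mod 2291)
2290 = 2048 + 128 + 64 + 32 + 16 + 2 in binary powers of 2.
So 9^2290 ≡ 471 · 1473 · 919 · 993 · 1125 · 81 ≡ 426 (mod 2291).
Since 426 ≠ 1, base 9 is a Fermat witness: 2291 is composite.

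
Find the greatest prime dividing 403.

31

403 = 13 · 31
31 is prime.
So 403 = 13 · 31; the largest prime factor is 31.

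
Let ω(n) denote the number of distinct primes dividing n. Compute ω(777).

777 = 3 · 259
259 = 7 · 37
777 = 3 · 7 · 37, which has 3 distinct prime factors.

3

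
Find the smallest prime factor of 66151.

66151 is odd.
Digit sum 19, not divisible by 3.
Ends in 1: not divisible by 5.
7: 66151 = 7·9450 + 1
11: 66151 = 11·6013 + 8
13: 66151 = 13·5088 + 7
17: 66151 = 17·3891 + 4
19: 66151 = 19·3481 + 12
23: 66151 = 23·2876 + 3
29: 66151 = 29·2281 + 2
31: 66151 = 31·2133 + 28
37: 66151 = 37·1787 + 32
41: 66151 = 41·1613 + 18
43: 66151 = 43·1538 + 17
47: 66151 = 47·1407 + 22
53: 66151 = 53·1248 + 7
59: 66151 = 59·1121 + 12
61: 66151 = 61·1084 + 27
67: 66151 = 67·987 + 22
71: 66151 = 71·931 + 50
73: 66151 = 73·906 + 13
79: 66151 = 79·837 + 28
83: 66151 = 83·797

83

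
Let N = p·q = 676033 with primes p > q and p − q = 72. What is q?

787

Since p = q + 72, we have 676033 = q(q + 72), so q² + 72q − 676033 = 0.
Discriminant: 72² + 4·676033 = 5184 + 2704132 = 2709316; √2709316 = 1646.
q = (−72 + 1646)/2 = 787, and p = q + 72 = 859.
Check: 787 · 859 = 676033.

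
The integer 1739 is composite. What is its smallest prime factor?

37

1739 is odd.
Digit sum 20, not divisible by 3.
Ends in 9: not divisible by 5.
7: 1739 = 7·248 + 3
11: 1739 = 11·158 + 1
13: 1739 = 13·133 + 10
17: 1739 = 17·102 + 5
19: 1739 = 19·91 + 10
23: 1739 = 23·75 + 14
29: 1739 = 29·59 + 28
31: 1739 = 31·56 + 3
37: 1739 = 37·47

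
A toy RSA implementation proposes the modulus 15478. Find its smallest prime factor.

15478 is even: 2 divides it.

2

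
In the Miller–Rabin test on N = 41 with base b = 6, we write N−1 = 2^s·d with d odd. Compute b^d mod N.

27

41 − 1 = 40 = 2^3 · 5, so d = 5.
6^1 ≡ 6 (mod 41)
6^2 ≡ 6^2 = 36 ≡ 36 (mod 41)
6^4 ≡ 36^2 = 1296 ≡ 25 (mod 41)
5 = 4 + 1 in binary powers of 2.
So 6^5 ≡ 25 · 6 ≡ 27 (mod 41).
Squaring chain: 27 → 32 → 40; reaches −1, so base 6 does not prove 41 composite.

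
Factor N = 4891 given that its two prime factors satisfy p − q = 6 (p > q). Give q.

67

Since p = q + 6, we have 4891 = q(q + 6), so q² + 6q − 4891 = 0.
Discriminant: 6² + 4·4891 = 36 + 19564 = 19600; √19600 = 140.
q = (−6 + 140)/2 = 67, and p = q + 6 = 73.
Check: 67 · 73 = 4891.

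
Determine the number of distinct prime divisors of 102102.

6

102102 = 2 · 51051
51051 = 3 · 17017
17017 = 7 · 2431
2431 = 11 · 221
221 = 13 · 17
102102 = 2 · 3 · 7 · 11 · 13 · 17, which has 6 distinct prime factors.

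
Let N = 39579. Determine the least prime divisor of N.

39579 is odd.
Digit sum 33, divisible by 3.

3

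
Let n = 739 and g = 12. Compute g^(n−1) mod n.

1

12^1 ≡ 12 (mod 739)
12^2 ≡ 12^2 = 144 ≡ 144 (mod 739)
12^4 ≡ 144^2 = 20736 ≡ 44 (mod 739)
12^8 ≡ 44^2 = 1936 ≡ 458 (mod 739)
12^16 ≡ 458^2 = 209764 ≡ 627 (mod 739)
12^32 ≡ 627^2 = 393129 ≡ 720 (mod 739)
12^64 ≡ 720^2 = 518400 ≡ 361 (mod 739)
12^128 ≡ 361^2 = 130321 ≡ 257 (mod 739)
12^256 ≡ 257^2 = 66049 ≡ 278 (mod 739)
12^512 ≡ 278^2 = 77284 ≡ 428 (mod 739)
738 = 512 + 128 + 64 + 32 + 2 in binary powers of 2.
So 12^738 ≡ 428 · 257 · 361 · 720 · 144 ≡ 1 (mod 739).
Since the result is 1, base 12 gives no evidence that 739 is composite.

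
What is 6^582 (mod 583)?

6^1 ≡ 6 (mod 583)
6^2 ≡ 6^2 = 36 ≡ 36 (mod 583)
6^4 ≡ 36^2 = 1296 ≡ 130 (mod 583)
6^8 ≡ 130^2 = 16900 ≡ 576 (mod 583)
6^16 ≡ 576^2 = 331776 ≡ 49 (mod 583)
6^32 ≡ 49^2 = 2401 ≡ 69 (mod 583)
6^64 ≡ 69^2 = 4761 ≡ 97 (mod 583)
6^128 ≡ 97^2 = 9409 ≡ 81 (mod 583)
6^256 ≡ 81^2 = 6561 ≡ 148 (mod 583)
6^512 ≡ 148^2 = 21904 ≡ 333 (mod 583)
582 = 512 + 64 + 4 + 2 in binary powers of 2.
So 6^582 ≡ 333 · 97 · 130 · 36 ≡ 278 (mod 583).
Since 278 ≠ 1, base 6 is a Fermat witness: 583 is composite.

278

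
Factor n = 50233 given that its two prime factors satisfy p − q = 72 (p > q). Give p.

263

Since p = q + 72, we have 50233 = q(q + 72), so q² + 72q − 50233 = 0.
Discriminant: 72² + 4·50233 = 5184 + 200932 = 206116; √206116 = 454.
q = (−72 + 454)/2 = 191, and p = q + 72 = 263.
Check: 191 · 263 = 50233.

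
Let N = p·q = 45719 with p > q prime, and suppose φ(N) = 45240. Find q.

φ(n) = (p−1)(q−1) = n − (p+q) + 1, so p + q = 45719 − 45240 + 1 = 480.
p and q are the roots of t² − 480t + 45719 = 0.
Discriminant: 480² − 4·45719 = 230400 − 182876 = 47524; √47524 = 218.
q = (480 − 218)/2 = 131, p = (480 + 218)/2 = 349.
Check: 131 · 349 = 45719.

131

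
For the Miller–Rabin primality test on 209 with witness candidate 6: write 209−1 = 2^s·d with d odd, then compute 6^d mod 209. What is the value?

209 − 1 = 208 = 2^4 · 13, so d = 13.
6^1 ≡ 6 (mod 209)
6^2 ≡ 6^2 = 36 ≡ 36 (mod 209)
6^4 ≡ 36^2 = 1296 ≡ 42 (mod 209)
6^8 ≡ 42^2 = 1764 ≡ 92 (mod 209)
13 = 8 + 4 + 1 in binary powers of 2.
So 6^13 ≡ 92 · 42 · 6 ≡ 194 (mod 209).
Squaring chain: 194 → 16 → 47 → 119; never reaches −1, so base 6 is a Miller–Rabin witness that 209 is composite.

194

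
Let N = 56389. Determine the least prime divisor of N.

56389 is odd.
Digit sum 31, not divisible by 3.
Ends in 9: not divisible by 5.
7: 56389 = 7·8055 + 4
11: 56389 = 11·5126 + 3
13: 56389 = 13·4337 + 8
17: 56389 = 17·3317

17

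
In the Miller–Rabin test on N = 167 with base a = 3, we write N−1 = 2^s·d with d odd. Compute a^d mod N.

1

167 − 1 = 166 = 2^1 · 83, so d = 83.
3^1 ≡ 3 (mod 167)
3^2 ≡ 3^2 = 9 ≡ 9 (mod 167)
3^4 ≡ 9^2 = 81 ≡ 81 (mod 167)
3^8 ≡ 81^2 = 6561 ≡ 48 (mod 167)
3^16 ≡ 48^2 = 2304 ≡ 133 (mod 167)
3^32 ≡ 133^2 = 17689 ≡ 154 (mod 167)
3^64 ≡ 154^2 = 23716 ≡ 2 (mod 167)
83 = 64 + 16 + 2 + 1 in binary powers of 2.
So 3^83 ≡ 2 · 133 · 9 · 3 ≡ 1 (mod 167).
Since 3^d ≡ 1 (mod 167), base 3 does not prove 167 composite.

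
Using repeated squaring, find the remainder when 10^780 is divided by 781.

10^1 ≡ 10 (mod 781)
10^2 ≡ 10^2 = 100 ≡ 100 (mod 781)
10^4 ≡ 100^2 = 10000 ≡ 628 (mod 781)
10^8 ≡ 628^2 = 394384 ≡ 760 (mod 781)
10^16 ≡ 760^2 = 577600 ≡ 441 (mod 781)
10^32 ≡ 441^2 = 194481 ≡ 12 (mod 781)
10^64 ≡ 12^2 = 144 ≡ 144 (mod 781)
10^128 ≡ 144^2 = 20736 ≡ 430 (mod 781)
10^256 ≡ 430^2 = 184900 ≡ 584 (mod 781)
10^512 ≡ 584^2 = 341056 ≡ 540 (mod 781)
780 = 512 + 256 + 8 + 4 in binary powers of 2.
So 10^780 ≡ 540 · 584 · 760 · 628 ≡ 243 (mod 781).
Since 243 ≠ 1, base 10 is a Fermat witness: 781 is composite.

243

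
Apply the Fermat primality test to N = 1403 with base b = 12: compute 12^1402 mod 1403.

225

12^1 ≡ 12 (mod 1403)
12^2 ≡ 12^2 = 144 ≡ 144 (mod 1403)
12^4 ≡ 144^2 = 20736 ≡ 1094 (mod 1403)
12^8 ≡ 1094^2 = 1196836 ≡ 77 (mod 1403)
12^16 ≡ 77^2 = 5929 ≡ 317 (mod 1403)
12^32 ≡ 317^2 = 100489 ≡ 876 (mod 1403)
12^64 ≡ 876^2 = 767376 ≡ 1338 (mod 1403)
12^128 ≡ 1338^2 = 1790244 ≡ 16 (mod 1403)
12^256 ≡ 16^2 = 256 ≡ 256 (mod 1403)
12^512 ≡ 256^2 = 65536 ≡ 998 (mod 1403)
12^1024 ≡ 998^2 = 996004 ≡ 1277 (mod 1403)
1402 = 1024 + 256 + 64 + 32 + 16 + 8 + 2 in binary powers of 2.
So 12^1402 ≡ 1277 · 256 · 1338 · 876 · 317 · 77 · 144 ≡ 225 (mod 1403).
Since 225 ≠ 1, base 12 is a Fermat witness: 1403 is composite.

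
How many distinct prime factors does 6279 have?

4

6279 = 3 · 2093
2093 = 7 · 299
299 = 13 · 23
6279 = 3 · 7 · 13 · 23, which has 4 distinct prime factors.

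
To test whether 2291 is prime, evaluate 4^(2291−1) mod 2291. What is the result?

1591

4^1 ≡ 4 (mod 2291)
4^2 ≡ 4^2 = 16 ≡ 16 (mod 2291)
4^4 ≡ 16^2 = 256 ≡ 256 (mod 2291)
4^8 ≡ 256^2 = 65536 ≡ 1388 (mod 2291)
4^16 ≡ 1388^2 = 1926544 ≡ 2104 (mod 2291)
4^32 ≡ 2104^2 = 4426816 ≡ 604 (mod 2291)
4^64 ≡ 604^2 = 364816 ≡ 547 (mod 2291)
4^128 ≡ 547^2 = 299209 ≡ 1379 (mod 2291)
4^256 ≡ 1379^2 = 1901641 ≡ 111 (mod 2291)
4^512 ≡ 111^2 = 12321 ≡ 866 (mod 2291)
4^1024 ≡ 866^2 = 749956 ≡ 799 (mod 2291)
4^2048 ≡ 799^2 = 638401 ≡ 1503 (mod 2291)
2290 = 2048 + 128 + 64 + 32 + 16 + 2 in binary powers of 2.
So 4^2290 ≡ 1503 · 1379 · 547 · 604 · 2104 · 16 ≡ 1591 (mod 2291).
Since 1591 ≠ 1, base 4 is a Fermat witness: 2291 is composite.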